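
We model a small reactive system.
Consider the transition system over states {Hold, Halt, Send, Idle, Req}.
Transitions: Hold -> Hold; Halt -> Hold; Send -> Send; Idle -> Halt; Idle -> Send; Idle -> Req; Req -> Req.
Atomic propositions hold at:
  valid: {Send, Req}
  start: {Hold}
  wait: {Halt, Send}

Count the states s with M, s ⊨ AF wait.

AF wait: least fixpoint, start Z0 = {Halt, Send}, add states with every successor in Z. Already a fixed point.
Sat(AF wait) = {Halt, Send}
|Sat(AF wait)| = |{Halt, Send}| = 2.

2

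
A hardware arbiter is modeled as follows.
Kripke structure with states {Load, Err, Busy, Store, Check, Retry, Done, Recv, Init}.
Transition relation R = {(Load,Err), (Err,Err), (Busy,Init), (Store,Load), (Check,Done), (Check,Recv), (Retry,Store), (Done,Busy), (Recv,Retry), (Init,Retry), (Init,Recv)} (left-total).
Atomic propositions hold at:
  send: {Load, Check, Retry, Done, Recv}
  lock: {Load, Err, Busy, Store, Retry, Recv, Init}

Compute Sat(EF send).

{Load, Busy, Store, Check, Retry, Done, Recv, Init}

EF send: least fixpoint, start Z0 = {Load, Check, Retry, Done, Recv}, add states with some successor in Z. Z1 = {Load, Store, Check, Retry, Done, Recv, Init}; Z2 = {Load, Busy, Store, Check, Retry, Done, Recv, Init}; fixed.
Sat(EF send) = {Load, Busy, Store, Check, Retry, Done, Recv, Init}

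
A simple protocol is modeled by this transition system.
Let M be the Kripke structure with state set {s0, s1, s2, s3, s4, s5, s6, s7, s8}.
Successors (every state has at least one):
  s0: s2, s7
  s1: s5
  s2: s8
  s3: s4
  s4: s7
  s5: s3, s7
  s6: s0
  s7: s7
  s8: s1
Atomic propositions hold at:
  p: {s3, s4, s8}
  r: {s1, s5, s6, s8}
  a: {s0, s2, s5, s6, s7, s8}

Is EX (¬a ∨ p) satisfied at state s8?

Yes

Sat(¬a) = {s1, s3, s4}
Sat(¬a ∨ p) = {s1, s3, s4, s8}
Sat(EX (¬a ∨ p)) = {s : some successor in {s1, s3, s4, s8}} = {s2, s3, s5, s8}
s8 ∈ Sat(EX (¬a ∨ p)) = {s2, s3, s5, s8}, so the formula holds at s8.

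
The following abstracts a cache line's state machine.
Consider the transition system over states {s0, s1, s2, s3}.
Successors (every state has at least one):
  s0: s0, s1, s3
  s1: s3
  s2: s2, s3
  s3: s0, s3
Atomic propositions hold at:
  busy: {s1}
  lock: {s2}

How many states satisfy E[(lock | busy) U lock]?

1

Sat(lock | busy) = {s1, s2}
E[(lock | busy) U lock]: least fixpoint, start Z0 = Sat(lock) = {s2}, add states in Sat(lock | busy) with some successor in Z. Already a fixed point.
Sat(E[(lock | busy) U lock]) = {s2}
|Sat(E[(lock | busy) U lock])| = |{s2}| = 1.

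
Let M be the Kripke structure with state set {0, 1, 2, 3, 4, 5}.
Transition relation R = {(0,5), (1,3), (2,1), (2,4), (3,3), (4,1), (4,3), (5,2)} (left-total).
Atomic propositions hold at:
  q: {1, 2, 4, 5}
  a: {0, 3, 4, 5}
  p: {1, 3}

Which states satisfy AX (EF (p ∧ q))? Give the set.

{0, 2, 5}

Sat(p ∧ q) = {1}
EF (p ∧ q): least fixpoint, start Z0 = {1}, add states with some successor in Z. Z1 = {1, 2, 4}; Z2 = {1, 2, 4, 5}; Z3 = {0, 1, 2, 4, 5}; fixed.
Sat(EF (p ∧ q)) = {0, 1, 2, 4, 5}
Sat(AX (EF (p ∧ q))) = {s : every successor in {0, 1, 2, 4, 5}} = {0, 2, 5}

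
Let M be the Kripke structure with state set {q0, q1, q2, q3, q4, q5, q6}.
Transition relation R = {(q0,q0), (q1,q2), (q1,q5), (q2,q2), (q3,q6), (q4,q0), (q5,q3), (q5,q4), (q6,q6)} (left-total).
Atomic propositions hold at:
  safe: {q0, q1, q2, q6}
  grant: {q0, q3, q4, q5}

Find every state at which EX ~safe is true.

{q1, q5}

Sat(~safe) = {q3, q4, q5}
Sat(EX ~safe) = {s : some successor in {q3, q4, q5}} = {q1, q5}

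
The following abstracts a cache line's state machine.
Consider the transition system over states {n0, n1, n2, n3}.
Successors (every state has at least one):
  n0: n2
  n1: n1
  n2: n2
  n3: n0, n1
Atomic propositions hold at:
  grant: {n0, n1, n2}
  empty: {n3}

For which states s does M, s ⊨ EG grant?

EG grant: greatest fixpoint, start Z0 = {n0, n1, n2}, keep only states in Sat with some successor in Z. Already a fixed point.
Sat(EG grant) = {n0, n1, n2}

{n0, n1, n2}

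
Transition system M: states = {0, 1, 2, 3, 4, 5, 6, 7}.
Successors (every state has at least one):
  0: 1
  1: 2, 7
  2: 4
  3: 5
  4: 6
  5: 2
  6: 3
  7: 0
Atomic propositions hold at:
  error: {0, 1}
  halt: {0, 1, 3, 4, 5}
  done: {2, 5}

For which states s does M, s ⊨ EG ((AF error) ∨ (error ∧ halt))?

{0, 1, 7}

AF error: least fixpoint, start Z0 = {0, 1}, add states with every successor in Z. Z1 = {0, 1, 7}; fixed.
Sat(AF error) = {0, 1, 7}
Sat(error ∧ halt) = {0, 1}
Sat((AF error) ∨ (error ∧ halt)) = {0, 1, 7}
EG ((AF error) ∨ (error ∧ halt)): greatest fixpoint, start Z0 = {0, 1, 7}, keep only states in Sat with some successor in Z. Already a fixed point.
Sat(EG ((AF error) ∨ (error ∧ halt))) = {0, 1, 7}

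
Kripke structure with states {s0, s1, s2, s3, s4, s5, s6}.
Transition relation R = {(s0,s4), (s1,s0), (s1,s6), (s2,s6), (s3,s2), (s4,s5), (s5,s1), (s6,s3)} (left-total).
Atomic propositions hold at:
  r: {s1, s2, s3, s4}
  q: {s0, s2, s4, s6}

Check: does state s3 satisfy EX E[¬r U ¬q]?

No

Sat(¬r) = {s0, s5, s6}
Sat(¬q) = {s1, s3, s5}
E[¬r U ¬q]: least fixpoint, start Z0 = Sat(¬q) = {s1, s3, s5}, add states in Sat(¬r) with some successor in Z. Z1 = {s1, s3, s5, s6}; fixed.
Sat(E[¬r U ¬q]) = {s1, s3, s5, s6}
Sat(EX E[¬r U ¬q]) = {s : some successor in {s1, s3, s5, s6}} = {s1, s2, s4, s5, s6}
s3 ∉ Sat(EX E[¬r U ¬q]) = {s1, s2, s4, s5, s6}, so the formula does not hold at s3.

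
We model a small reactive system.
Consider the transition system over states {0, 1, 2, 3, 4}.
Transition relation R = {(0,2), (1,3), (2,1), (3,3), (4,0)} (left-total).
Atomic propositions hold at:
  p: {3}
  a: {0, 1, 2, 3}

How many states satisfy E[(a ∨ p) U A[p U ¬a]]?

1

Sat(a ∨ p) = {0, 1, 2, 3}
Sat(¬a) = {4}
A[p U ¬a]: least fixpoint, start Z0 = Sat(¬a) = {4}, add states in Sat(p) with every successor in Z. Already a fixed point.
Sat(A[p U ¬a]) = {4}
E[(a ∨ p) U A[p U ¬a]]: least fixpoint, start Z0 = Sat(A[p U ¬a]) = {4}, add states in Sat(a ∨ p) with some successor in Z. Already a fixed point.
Sat(E[(a ∨ p) U A[p U ¬a]]) = {4}
|Sat(E[(a ∨ p) U A[p U ¬a]])| = |{4}| = 1.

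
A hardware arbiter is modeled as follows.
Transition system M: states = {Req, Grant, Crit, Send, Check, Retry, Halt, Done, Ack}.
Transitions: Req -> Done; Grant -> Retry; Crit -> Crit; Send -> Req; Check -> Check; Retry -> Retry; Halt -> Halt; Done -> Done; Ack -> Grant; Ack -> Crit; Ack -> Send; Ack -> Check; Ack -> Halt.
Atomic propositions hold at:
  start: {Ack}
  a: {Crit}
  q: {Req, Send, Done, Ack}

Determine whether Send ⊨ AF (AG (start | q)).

Yes

Sat(start | q) = {Req, Send, Done, Ack}
AG (start | q): greatest fixpoint, start Z0 = {Req, Send, Done, Ack}, keep only states in Sat with every successor in Z. Z1 = {Req, Send, Done}; fixed.
Sat(AG (start | q)) = {Req, Send, Done}
AF (AG (start | q)): least fixpoint, start Z0 = {Req, Send, Done}, add states with every successor in Z. Already a fixed point.
Sat(AF (AG (start | q))) = {Req, Send, Done}
Send ∈ Sat(AF (AG (start | q))) = {Req, Send, Done}, so the formula holds at Send.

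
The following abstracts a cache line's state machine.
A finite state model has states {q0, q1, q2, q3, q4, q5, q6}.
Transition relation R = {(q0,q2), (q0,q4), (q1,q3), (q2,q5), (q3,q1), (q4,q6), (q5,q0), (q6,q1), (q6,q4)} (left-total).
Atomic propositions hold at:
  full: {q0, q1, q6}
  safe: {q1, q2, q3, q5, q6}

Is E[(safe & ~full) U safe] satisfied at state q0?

No

Sat(~full) = {q2, q3, q4, q5}
Sat(safe & ~full) = {q2, q3, q5}
E[(safe & ~full) U safe]: least fixpoint, start Z0 = Sat(safe) = {q1, q2, q3, q5, q6}, add states in Sat(safe & ~full) with some successor in Z. Already a fixed point.
Sat(E[(safe & ~full) U safe]) = {q1, q2, q3, q5, q6}
q0 ∉ Sat(E[(safe & ~full) U safe]) = {q1, q2, q3, q5, q6}, so the formula does not hold at q0.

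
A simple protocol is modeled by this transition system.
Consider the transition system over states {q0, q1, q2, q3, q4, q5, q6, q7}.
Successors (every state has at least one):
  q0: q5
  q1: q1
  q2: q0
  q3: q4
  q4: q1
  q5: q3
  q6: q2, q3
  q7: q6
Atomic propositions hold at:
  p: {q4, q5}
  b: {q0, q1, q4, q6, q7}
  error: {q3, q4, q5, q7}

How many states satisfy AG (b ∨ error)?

5

Sat(b ∨ error) = {q0, q1, q3, q4, q5, q6, q7}
AG (b ∨ error): greatest fixpoint, start Z0 = {q0, q1, q3, q4, q5, q6, q7}, keep only states in Sat with every successor in Z. Z1 = {q0, q1, q3, q4, q5, q7}; Z2 = {q0, q1, q3, q4, q5}; fixed.
Sat(AG (b ∨ error)) = {q0, q1, q3, q4, q5}
|Sat(AG (b ∨ error))| = |{q0, q1, q3, q4, q5}| = 5.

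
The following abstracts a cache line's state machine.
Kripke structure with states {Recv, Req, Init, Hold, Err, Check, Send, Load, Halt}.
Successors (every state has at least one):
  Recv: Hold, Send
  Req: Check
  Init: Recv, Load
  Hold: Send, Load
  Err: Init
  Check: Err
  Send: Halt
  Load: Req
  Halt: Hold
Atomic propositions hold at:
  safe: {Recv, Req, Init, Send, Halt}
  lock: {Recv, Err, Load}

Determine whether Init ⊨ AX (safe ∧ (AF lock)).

AF lock: least fixpoint, start Z0 = {Recv, Err, Load}, add states with every successor in Z. Z1 = {Recv, Init, Err, Check, Load}; Z2 = {Recv, Req, Init, Err, Check, Load}; fixed.
Sat(AF lock) = {Recv, Req, Init, Err, Check, Load}
Sat(safe ∧ (AF lock)) = {Recv, Req, Init}
Sat(AX (safe ∧ (AF lock))) = {s : every successor in {Recv, Req, Init}} = {Err, Load}
Init ∉ Sat(AX (safe ∧ (AF lock))) = {Err, Load}, so the formula does not hold at Init.

No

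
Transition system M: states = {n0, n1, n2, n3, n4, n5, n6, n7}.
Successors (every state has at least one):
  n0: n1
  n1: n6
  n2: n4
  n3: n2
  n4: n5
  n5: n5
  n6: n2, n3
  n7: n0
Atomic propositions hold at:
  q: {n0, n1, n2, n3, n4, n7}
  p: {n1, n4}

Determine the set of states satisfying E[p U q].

{n0, n1, n2, n3, n4, n7}

E[p U q]: least fixpoint, start Z0 = Sat(q) = {n0, n1, n2, n3, n4, n7}, add states in Sat(p) with some successor in Z. Already a fixed point.
Sat(E[p U q]) = {n0, n1, n2, n3, n4, n7}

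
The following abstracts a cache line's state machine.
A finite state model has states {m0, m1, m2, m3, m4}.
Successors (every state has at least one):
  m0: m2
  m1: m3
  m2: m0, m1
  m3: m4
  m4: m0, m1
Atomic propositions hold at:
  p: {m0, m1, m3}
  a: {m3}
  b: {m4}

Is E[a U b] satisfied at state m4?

Yes

E[a U b]: least fixpoint, start Z0 = Sat(b) = {m4}, add states in Sat(a) with some successor in Z. Z1 = {m3, m4}; fixed.
Sat(E[a U b]) = {m3, m4}
m4 ∈ Sat(E[a U b]) = {m3, m4}, so the formula holds at m4.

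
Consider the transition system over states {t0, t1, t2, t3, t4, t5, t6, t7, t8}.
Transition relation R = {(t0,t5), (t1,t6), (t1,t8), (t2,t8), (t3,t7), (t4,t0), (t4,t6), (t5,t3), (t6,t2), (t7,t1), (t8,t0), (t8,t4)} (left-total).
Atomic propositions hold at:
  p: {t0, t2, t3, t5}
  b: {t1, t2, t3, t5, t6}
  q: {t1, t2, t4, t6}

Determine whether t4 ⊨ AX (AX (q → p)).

Yes

Sat(q → p) = {t0, t2, t3, t5, t7, t8}
Sat(AX (q → p)) = {s : every successor in {t0, t2, t3, t5, t7, t8}} = {t0, t2, t3, t5, t6}
Sat(AX (AX (q → p))) = {s : every successor in {t0, t2, t3, t5, t6}} = {t0, t4, t5, t6}
t4 ∈ Sat(AX (AX (q → p))) = {t0, t4, t5, t6}, so the formula holds at t4.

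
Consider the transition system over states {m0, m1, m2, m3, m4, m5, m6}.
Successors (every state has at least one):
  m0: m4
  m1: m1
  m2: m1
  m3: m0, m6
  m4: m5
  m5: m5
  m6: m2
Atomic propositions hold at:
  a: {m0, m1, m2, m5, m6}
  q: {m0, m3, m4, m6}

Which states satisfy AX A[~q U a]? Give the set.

Sat(~q) = {m1, m2, m5}
A[~q U a]: least fixpoint, start Z0 = Sat(a) = {m0, m1, m2, m5, m6}, add states in Sat(~q) with every successor in Z. Already a fixed point.
Sat(A[~q U a]) = {m0, m1, m2, m5, m6}
Sat(AX A[~q U a]) = {s : every successor in {m0, m1, m2, m5, m6}} = {m1, m2, m3, m4, m5, m6}

{m1, m2, m3, m4, m5, m6}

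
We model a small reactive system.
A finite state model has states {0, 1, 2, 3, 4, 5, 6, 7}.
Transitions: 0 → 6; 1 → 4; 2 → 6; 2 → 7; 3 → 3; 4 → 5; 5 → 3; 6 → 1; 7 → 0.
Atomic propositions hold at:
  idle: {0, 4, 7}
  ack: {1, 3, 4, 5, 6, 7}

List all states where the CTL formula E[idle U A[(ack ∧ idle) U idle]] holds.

Sat(ack ∧ idle) = {4, 7}
A[(ack ∧ idle) U idle]: least fixpoint, start Z0 = Sat(idle) = {0, 4, 7}, add states in Sat(ack ∧ idle) with every successor in Z. Already a fixed point.
Sat(A[(ack ∧ idle) U idle]) = {0, 4, 7}
E[idle U A[(ack ∧ idle) U idle]]: least fixpoint, start Z0 = Sat(A[(ack ∧ idle) U idle]) = {0, 4, 7}, add states in Sat(idle) with some successor in Z. Already a fixed point.
Sat(E[idle U A[(ack ∧ idle) U idle]]) = {0, 4, 7}

{0, 4, 7}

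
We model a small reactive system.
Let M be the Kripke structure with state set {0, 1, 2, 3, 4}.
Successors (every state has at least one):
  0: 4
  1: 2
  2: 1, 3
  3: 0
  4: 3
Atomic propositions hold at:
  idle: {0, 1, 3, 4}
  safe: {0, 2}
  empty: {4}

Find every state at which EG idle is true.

EG idle: greatest fixpoint, start Z0 = {0, 1, 3, 4}, keep only states in Sat with some successor in Z. Z1 = {0, 3, 4}; fixed.
Sat(EG idle) = {0, 3, 4}

{0, 3, 4}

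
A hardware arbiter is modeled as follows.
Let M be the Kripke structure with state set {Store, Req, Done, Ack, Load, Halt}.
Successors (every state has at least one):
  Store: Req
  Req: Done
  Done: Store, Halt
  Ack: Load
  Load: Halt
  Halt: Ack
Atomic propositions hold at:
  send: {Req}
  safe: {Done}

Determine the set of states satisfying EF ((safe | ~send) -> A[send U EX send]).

Sat(~send) = {Store, Done, Ack, Load, Halt}
Sat(safe | ~send) = {Store, Done, Ack, Load, Halt}
Sat(EX send) = {s : some successor in {Req}} = {Store}
A[send U EX send]: least fixpoint, start Z0 = Sat(EX send) = {Store}, add states in Sat(send) with every successor in Z. Already a fixed point.
Sat(A[send U EX send]) = {Store}
Sat((safe | ~send) -> A[send U EX send]) = {Store, Req}
EF ((safe | ~send) -> A[send U EX send]): least fixpoint, start Z0 = {Store, Req}, add states with some successor in Z. Z1 = {Store, Req, Done}; fixed.
Sat(EF ((safe | ~send) -> A[send U EX send])) = {Store, Req, Done}

{Store, Req, Done}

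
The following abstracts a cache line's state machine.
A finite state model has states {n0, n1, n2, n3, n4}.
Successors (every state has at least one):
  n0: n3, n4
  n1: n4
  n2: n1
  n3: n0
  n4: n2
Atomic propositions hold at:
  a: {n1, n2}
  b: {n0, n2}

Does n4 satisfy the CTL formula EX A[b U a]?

A[b U a]: least fixpoint, start Z0 = Sat(a) = {n1, n2}, add states in Sat(b) with every successor in Z. Already a fixed point.
Sat(A[b U a]) = {n1, n2}
Sat(EX A[b U a]) = {s : some successor in {n1, n2}} = {n2, n4}
n4 ∈ Sat(EX A[b U a]) = {n2, n4}, so the formula holds at n4.

Yes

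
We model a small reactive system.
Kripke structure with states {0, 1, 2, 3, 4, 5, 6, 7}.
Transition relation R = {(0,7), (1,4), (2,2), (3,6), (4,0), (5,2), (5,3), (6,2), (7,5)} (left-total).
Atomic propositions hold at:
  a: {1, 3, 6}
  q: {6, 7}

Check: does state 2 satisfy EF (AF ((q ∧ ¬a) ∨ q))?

Sat(¬a) = {0, 2, 4, 5, 7}
Sat(q ∧ ¬a) = {7}
Sat((q ∧ ¬a) ∨ q) = {6, 7}
AF ((q ∧ ¬a) ∨ q): least fixpoint, start Z0 = {6, 7}, add states with every successor in Z. Z1 = {0, 3, 6, 7}; Z2 = {0, 3, 4, 6, 7}; Z3 = {0, 1, 3, 4, 6, 7}; fixed.
Sat(AF ((q ∧ ¬a) ∨ q)) = {0, 1, 3, 4, 6, 7}
EF (AF ((q ∧ ¬a) ∨ q)): least fixpoint, start Z0 = {0, 1, 3, 4, 6, 7}, add states with some successor in Z. Z1 = {0, 1, 3, 4, 5, 6, 7}; fixed.
Sat(EF (AF ((q ∧ ¬a) ∨ q))) = {0, 1, 3, 4, 5, 6, 7}
2 ∉ Sat(EF (AF ((q ∧ ¬a) ∨ q))) = {0, 1, 3, 4, 5, 6, 7}, so the formula does not hold at 2.

No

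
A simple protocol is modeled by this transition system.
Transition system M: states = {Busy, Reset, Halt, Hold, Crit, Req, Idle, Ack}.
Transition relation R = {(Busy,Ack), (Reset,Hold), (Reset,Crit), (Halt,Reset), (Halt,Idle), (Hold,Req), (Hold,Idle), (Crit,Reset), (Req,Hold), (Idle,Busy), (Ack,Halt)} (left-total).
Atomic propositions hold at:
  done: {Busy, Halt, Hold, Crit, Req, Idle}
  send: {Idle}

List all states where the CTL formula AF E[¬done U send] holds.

Sat(¬done) = {Reset, Ack}
E[¬done U send]: least fixpoint, start Z0 = Sat(send) = {Idle}, add states in Sat(¬done) with some successor in Z. Already a fixed point.
Sat(E[¬done U send]) = {Idle}
AF E[¬done U send]: least fixpoint, start Z0 = {Idle}, add states with every successor in Z. Already a fixed point.
Sat(AF E[¬done U send]) = {Idle}

{Idle}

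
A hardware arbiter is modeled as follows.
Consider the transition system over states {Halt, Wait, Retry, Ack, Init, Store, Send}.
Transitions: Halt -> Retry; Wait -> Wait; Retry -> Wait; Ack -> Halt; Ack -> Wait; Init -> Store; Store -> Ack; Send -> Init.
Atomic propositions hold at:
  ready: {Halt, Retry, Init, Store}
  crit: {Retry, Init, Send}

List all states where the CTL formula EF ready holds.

EF ready: least fixpoint, start Z0 = {Halt, Retry, Init, Store}, add states with some successor in Z. Z1 = {Halt, Retry, Ack, Init, Store, Send}; fixed.
Sat(EF ready) = {Halt, Retry, Ack, Init, Store, Send}

{Halt, Retry, Ack, Init, Store, Send}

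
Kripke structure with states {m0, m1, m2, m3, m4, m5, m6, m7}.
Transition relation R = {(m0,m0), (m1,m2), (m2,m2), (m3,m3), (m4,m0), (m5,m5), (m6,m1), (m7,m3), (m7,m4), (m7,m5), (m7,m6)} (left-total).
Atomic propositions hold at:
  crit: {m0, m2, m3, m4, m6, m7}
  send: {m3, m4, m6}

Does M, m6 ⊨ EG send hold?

No

EG send: greatest fixpoint, start Z0 = {m3, m4, m6}, keep only states in Sat with some successor in Z. Z1 = {m3}; fixed.
Sat(EG send) = {m3}
m6 ∉ Sat(EG send) = {m3}, so the formula does not hold at m6.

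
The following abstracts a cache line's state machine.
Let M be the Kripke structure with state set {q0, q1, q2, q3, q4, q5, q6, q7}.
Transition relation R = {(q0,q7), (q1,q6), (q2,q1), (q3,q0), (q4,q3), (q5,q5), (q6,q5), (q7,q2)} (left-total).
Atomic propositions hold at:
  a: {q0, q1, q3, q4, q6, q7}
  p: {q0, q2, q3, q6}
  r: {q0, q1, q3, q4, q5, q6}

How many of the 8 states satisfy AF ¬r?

5

Sat(¬r) = {q2, q7}
AF ¬r: least fixpoint, start Z0 = {q2, q7}, add states with every successor in Z. Z1 = {q0, q2, q7}; Z2 = {q0, q2, q3, q7}; Z3 = {q0, q2, q3, q4, q7}; fixed.
Sat(AF ¬r) = {q0, q2, q3, q4, q7}
|Sat(AF ¬r)| = |{q0, q2, q3, q4, q7}| = 5.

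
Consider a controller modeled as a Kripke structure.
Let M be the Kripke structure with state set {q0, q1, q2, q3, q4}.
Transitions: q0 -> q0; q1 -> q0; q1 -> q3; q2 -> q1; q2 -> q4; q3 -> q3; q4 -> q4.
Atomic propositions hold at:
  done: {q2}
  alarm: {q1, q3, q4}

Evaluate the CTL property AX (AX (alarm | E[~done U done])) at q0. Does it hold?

Sat(~done) = {q0, q1, q3, q4}
E[~done U done]: least fixpoint, start Z0 = Sat(done) = {q2}, add states in Sat(~done) with some successor in Z. Already a fixed point.
Sat(E[~done U done]) = {q2}
Sat(alarm | E[~done U done]) = {q1, q2, q3, q4}
Sat(AX (alarm | E[~done U done])) = {s : every successor in {q1, q2, q3, q4}} = {q2, q3, q4}
Sat(AX (AX (alarm | E[~done U done]))) = {s : every successor in {q2, q3, q4}} = {q3, q4}
q0 ∉ Sat(AX (AX (alarm | E[~done U done]))) = {q3, q4}, so the formula does not hold at q0.

No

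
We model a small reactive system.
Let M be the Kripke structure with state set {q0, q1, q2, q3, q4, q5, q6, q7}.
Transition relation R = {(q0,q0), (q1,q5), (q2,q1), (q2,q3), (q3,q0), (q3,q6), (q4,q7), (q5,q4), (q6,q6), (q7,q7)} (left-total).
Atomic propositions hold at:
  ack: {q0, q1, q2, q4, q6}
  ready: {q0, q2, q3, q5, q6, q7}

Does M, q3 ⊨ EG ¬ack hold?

Sat(¬ack) = {q3, q5, q7}
EG ¬ack: greatest fixpoint, start Z0 = {q3, q5, q7}, keep only states in Sat with some successor in Z. Z1 = {q7}; fixed.
Sat(EG ¬ack) = {q7}
q3 ∉ Sat(EG ¬ack) = {q7}, so the formula does not hold at q3.

No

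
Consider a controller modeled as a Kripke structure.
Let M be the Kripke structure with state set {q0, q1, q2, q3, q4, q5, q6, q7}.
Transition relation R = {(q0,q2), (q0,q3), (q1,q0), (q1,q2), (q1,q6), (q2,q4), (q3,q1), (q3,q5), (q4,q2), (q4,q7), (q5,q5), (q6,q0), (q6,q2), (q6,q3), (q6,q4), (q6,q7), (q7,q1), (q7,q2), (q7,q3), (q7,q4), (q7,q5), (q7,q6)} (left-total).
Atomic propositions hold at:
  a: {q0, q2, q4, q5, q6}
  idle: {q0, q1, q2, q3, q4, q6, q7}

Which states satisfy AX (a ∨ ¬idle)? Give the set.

{q1, q2, q5}

Sat(¬idle) = {q5}
Sat(a ∨ ¬idle) = {q0, q2, q4, q5, q6}
Sat(AX (a ∨ ¬idle)) = {s : every successor in {q0, q2, q4, q5, q6}} = {q1, q2, q5}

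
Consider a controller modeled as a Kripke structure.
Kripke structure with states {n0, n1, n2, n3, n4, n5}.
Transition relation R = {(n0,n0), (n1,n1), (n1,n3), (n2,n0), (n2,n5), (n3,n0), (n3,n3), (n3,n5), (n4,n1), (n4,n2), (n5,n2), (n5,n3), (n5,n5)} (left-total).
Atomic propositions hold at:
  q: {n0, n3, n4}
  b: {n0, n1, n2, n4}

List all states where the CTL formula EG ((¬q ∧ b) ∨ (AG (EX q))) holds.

{n0, n1, n2, n3, n5}

Sat(¬q) = {n1, n2, n5}
Sat(¬q ∧ b) = {n1, n2}
Sat(EX q) = {s : some successor in {n0, n3, n4}} = {n0, n1, n2, n3, n5}
AG (EX q): greatest fixpoint, start Z0 = {n0, n1, n2, n3, n5}, keep only states in Sat with every successor in Z. Already a fixed point.
Sat(AG (EX q)) = {n0, n1, n2, n3, n5}
Sat((¬q ∧ b) ∨ (AG (EX q))) = {n0, n1, n2, n3, n5}
EG ((¬q ∧ b) ∨ (AG (EX q))): greatest fixpoint, start Z0 = {n0, n1, n2, n3, n5}, keep only states in Sat with some successor in Z. Already a fixed point.
Sat(EG ((¬q ∧ b) ∨ (AG (EX q)))) = {n0, n1, n2, n3, n5}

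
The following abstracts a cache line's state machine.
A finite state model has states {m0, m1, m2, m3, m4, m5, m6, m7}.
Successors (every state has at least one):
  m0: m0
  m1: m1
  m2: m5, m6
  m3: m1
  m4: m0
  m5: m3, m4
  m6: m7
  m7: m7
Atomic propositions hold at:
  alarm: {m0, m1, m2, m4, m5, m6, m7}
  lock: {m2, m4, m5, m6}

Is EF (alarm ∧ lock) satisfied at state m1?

Sat(alarm ∧ lock) = {m2, m4, m5, m6}
EF (alarm ∧ lock): least fixpoint, start Z0 = {m2, m4, m5, m6}, add states with some successor in Z. Already a fixed point.
Sat(EF (alarm ∧ lock)) = {m2, m4, m5, m6}
m1 ∉ Sat(EF (alarm ∧ lock)) = {m2, m4, m5, m6}, so the formula does not hold at m1.

No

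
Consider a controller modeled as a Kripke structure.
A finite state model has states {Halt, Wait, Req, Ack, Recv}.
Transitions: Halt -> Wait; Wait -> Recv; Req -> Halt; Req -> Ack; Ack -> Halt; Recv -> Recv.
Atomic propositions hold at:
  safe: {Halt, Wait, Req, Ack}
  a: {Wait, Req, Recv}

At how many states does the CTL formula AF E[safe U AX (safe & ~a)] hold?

2

Sat(~a) = {Halt, Ack}
Sat(safe & ~a) = {Halt, Ack}
Sat(AX (safe & ~a)) = {s : every successor in {Halt, Ack}} = {Req, Ack}
E[safe U AX (safe & ~a)]: least fixpoint, start Z0 = Sat(AX (safe & ~a)) = {Req, Ack}, add states in Sat(safe) with some successor in Z. Already a fixed point.
Sat(E[safe U AX (safe & ~a)]) = {Req, Ack}
AF E[safe U AX (safe & ~a)]: least fixpoint, start Z0 = {Req, Ack}, add states with every successor in Z. Already a fixed point.
Sat(AF E[safe U AX (safe & ~a)]) = {Req, Ack}
|Sat(AF E[safe U AX (safe & ~a)])| = |{Req, Ack}| = 2.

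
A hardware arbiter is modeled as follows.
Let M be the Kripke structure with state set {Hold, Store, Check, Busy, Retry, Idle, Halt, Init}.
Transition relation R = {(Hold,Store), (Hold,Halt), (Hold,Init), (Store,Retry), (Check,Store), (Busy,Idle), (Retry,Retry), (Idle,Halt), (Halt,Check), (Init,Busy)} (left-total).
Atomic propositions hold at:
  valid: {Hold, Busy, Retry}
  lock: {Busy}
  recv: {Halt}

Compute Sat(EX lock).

{Init}

Sat(EX lock) = {s : some successor in {Busy}} = {Init}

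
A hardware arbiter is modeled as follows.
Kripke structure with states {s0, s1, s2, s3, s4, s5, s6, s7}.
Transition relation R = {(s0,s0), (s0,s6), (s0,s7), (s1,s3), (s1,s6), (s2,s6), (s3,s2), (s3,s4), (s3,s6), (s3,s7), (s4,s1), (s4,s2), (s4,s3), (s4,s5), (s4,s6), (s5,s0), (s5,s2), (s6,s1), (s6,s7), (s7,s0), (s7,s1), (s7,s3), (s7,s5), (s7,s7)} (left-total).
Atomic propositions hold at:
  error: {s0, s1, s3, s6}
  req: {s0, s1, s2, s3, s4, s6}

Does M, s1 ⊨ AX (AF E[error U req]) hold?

E[error U req]: least fixpoint, start Z0 = Sat(req) = {s0, s1, s2, s3, s4, s6}, add states in Sat(error) with some successor in Z. Already a fixed point.
Sat(E[error U req]) = {s0, s1, s2, s3, s4, s6}
AF E[error U req]: least fixpoint, start Z0 = {s0, s1, s2, s3, s4, s6}, add states with every successor in Z. Z1 = {s0, s1, s2, s3, s4, s5, s6}; fixed.
Sat(AF E[error U req]) = {s0, s1, s2, s3, s4, s5, s6}
Sat(AX (AF E[error U req])) = {s : every successor in {s0, s1, s2, s3, s4, s5, s6}} = {s1, s2, s4, s5}
s1 ∈ Sat(AX (AF E[error U req])) = {s1, s2, s4, s5}, so the formula holds at s1.

Yes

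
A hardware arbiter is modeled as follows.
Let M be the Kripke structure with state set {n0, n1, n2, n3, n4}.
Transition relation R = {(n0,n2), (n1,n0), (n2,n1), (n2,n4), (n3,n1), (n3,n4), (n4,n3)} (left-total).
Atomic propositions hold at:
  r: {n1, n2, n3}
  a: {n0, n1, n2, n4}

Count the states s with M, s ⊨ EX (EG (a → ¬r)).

3

Sat(¬r) = {n0, n4}
Sat(a → ¬r) = {n0, n3, n4}
EG (a → ¬r): greatest fixpoint, start Z0 = {n0, n3, n4}, keep only states in Sat with some successor in Z. Z1 = {n3, n4}; fixed.
Sat(EG (a → ¬r)) = {n3, n4}
Sat(EX (EG (a → ¬r))) = {s : some successor in {n3, n4}} = {n2, n3, n4}
|Sat(EX (EG (a → ¬r)))| = |{n2, n3, n4}| = 3.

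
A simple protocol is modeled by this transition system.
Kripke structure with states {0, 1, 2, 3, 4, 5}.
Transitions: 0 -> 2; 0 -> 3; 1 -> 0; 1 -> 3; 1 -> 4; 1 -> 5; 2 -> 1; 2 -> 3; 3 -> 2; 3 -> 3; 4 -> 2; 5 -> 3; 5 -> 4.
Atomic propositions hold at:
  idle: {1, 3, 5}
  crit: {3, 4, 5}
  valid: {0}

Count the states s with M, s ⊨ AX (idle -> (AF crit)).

5

AF crit: least fixpoint, start Z0 = {3, 4, 5}, add states with every successor in Z. Already a fixed point.
Sat(AF crit) = {3, 4, 5}
Sat(idle -> (AF crit)) = {0, 2, 3, 4, 5}
Sat(AX (idle -> (AF crit))) = {s : every successor in {0, 2, 3, 4, 5}} = {0, 1, 3, 4, 5}
|Sat(AX (idle -> (AF crit)))| = |{0, 1, 3, 4, 5}| = 5.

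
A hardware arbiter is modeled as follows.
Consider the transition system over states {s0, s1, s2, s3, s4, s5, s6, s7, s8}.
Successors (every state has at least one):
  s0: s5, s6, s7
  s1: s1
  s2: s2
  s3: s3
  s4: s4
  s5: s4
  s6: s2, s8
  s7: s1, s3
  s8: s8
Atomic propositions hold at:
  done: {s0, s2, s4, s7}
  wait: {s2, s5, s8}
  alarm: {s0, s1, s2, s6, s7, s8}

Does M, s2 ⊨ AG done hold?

Yes

AG done: greatest fixpoint, start Z0 = {s0, s2, s4, s7}, keep only states in Sat with every successor in Z. Z1 = {s2, s4}; fixed.
Sat(AG done) = {s2, s4}
s2 ∈ Sat(AG done) = {s2, s4}, so the formula holds at s2.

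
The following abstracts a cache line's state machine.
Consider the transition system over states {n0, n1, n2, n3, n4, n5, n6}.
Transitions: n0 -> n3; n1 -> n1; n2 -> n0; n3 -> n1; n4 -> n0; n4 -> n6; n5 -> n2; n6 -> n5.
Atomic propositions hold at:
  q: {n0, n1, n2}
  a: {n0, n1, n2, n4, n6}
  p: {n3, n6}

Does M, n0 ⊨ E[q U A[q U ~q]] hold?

Yes

Sat(~q) = {n3, n4, n5, n6}
A[q U ~q]: least fixpoint, start Z0 = Sat(~q) = {n3, n4, n5, n6}, add states in Sat(q) with every successor in Z. Z1 = {n0, n3, n4, n5, n6}; Z2 = {n0, n2, n3, n4, n5, n6}; fixed.
Sat(A[q U ~q]) = {n0, n2, n3, n4, n5, n6}
E[q U A[q U ~q]]: least fixpoint, start Z0 = Sat(A[q U ~q]) = {n0, n2, n3, n4, n5, n6}, add states in Sat(q) with some successor in Z. Already a fixed point.
Sat(E[q U A[q U ~q]]) = {n0, n2, n3, n4, n5, n6}
n0 ∈ Sat(E[q U A[q U ~q]]) = {n0, n2, n3, n4, n5, n6}, so the formula holds at n0.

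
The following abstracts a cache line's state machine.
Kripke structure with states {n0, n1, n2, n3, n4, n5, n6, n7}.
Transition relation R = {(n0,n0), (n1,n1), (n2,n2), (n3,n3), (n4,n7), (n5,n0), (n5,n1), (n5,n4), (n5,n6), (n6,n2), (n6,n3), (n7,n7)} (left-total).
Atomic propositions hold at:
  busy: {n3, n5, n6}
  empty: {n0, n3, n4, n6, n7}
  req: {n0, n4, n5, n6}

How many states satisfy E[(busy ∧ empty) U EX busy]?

Sat(busy ∧ empty) = {n3, n6}
Sat(EX busy) = {s : some successor in {n3, n5, n6}} = {n3, n5, n6}
E[(busy ∧ empty) U EX busy]: least fixpoint, start Z0 = Sat(EX busy) = {n3, n5, n6}, add states in Sat(busy ∧ empty) with some successor in Z. Already a fixed point.
Sat(E[(busy ∧ empty) U EX busy]) = {n3, n5, n6}
|Sat(E[(busy ∧ empty) U EX busy])| = |{n3, n5, n6}| = 3.

3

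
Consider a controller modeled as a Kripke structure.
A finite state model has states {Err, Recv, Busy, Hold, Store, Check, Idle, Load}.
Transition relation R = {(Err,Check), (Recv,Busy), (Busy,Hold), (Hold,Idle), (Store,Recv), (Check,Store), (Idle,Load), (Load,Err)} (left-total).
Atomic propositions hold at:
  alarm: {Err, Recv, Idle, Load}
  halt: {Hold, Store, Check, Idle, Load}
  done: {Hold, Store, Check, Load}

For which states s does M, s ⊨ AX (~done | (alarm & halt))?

{Recv, Hold, Store, Idle, Load}

Sat(~done) = {Err, Recv, Busy, Idle}
Sat(alarm & halt) = {Idle, Load}
Sat(~done | (alarm & halt)) = {Err, Recv, Busy, Idle, Load}
Sat(AX (~done | (alarm & halt))) = {s : every successor in {Err, Recv, Busy, Idle, Load}} = {Recv, Hold, Store, Idle, Load}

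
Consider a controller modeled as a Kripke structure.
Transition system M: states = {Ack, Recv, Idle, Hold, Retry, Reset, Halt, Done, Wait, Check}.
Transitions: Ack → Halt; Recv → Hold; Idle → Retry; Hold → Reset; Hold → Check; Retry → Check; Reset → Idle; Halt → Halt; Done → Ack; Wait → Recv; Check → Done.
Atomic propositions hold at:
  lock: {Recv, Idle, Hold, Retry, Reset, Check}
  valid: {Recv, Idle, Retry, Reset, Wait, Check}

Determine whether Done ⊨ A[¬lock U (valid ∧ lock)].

Sat(¬lock) = {Ack, Halt, Done, Wait}
Sat(valid ∧ lock) = {Recv, Idle, Retry, Reset, Check}
A[¬lock U (valid ∧ lock)]: least fixpoint, start Z0 = Sat((valid ∧ lock)) = {Recv, Idle, Retry, Reset, Check}, add states in Sat(¬lock) with every successor in Z. Z1 = {Recv, Idle, Retry, Reset, Wait, Check}; fixed.
Sat(A[¬lock U (valid ∧ lock)]) = {Recv, Idle, Retry, Reset, Wait, Check}
Done ∉ Sat(A[¬lock U (valid ∧ lock)]) = {Recv, Idle, Retry, Reset, Wait, Check}, so the formula does not hold at Done.

No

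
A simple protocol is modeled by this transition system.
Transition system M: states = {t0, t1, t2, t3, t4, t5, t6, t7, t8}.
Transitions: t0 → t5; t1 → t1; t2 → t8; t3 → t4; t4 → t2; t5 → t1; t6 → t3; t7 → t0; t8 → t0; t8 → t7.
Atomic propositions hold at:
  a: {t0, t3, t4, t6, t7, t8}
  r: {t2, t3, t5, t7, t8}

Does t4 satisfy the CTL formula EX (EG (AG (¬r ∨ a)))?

No

Sat(¬r) = {t0, t1, t4, t6}
Sat(¬r ∨ a) = {t0, t1, t3, t4, t6, t7, t8}
AG (¬r ∨ a): greatest fixpoint, start Z0 = {t0, t1, t3, t4, t6, t7, t8}, keep only states in Sat with every successor in Z. Z1 = {t1, t3, t6, t7, t8}; Z2 = {t1, t6}; Z3 = {t1}; fixed.
Sat(AG (¬r ∨ a)) = {t1}
EG (AG (¬r ∨ a)): greatest fixpoint, start Z0 = {t1}, keep only states in Sat with some successor in Z. Already a fixed point.
Sat(EG (AG (¬r ∨ a))) = {t1}
Sat(EX (EG (AG (¬r ∨ a)))) = {s : some successor in {t1}} = {t1, t5}
t4 ∉ Sat(EX (EG (AG (¬r ∨ a)))) = {t1, t5}, so the formula does not hold at t4.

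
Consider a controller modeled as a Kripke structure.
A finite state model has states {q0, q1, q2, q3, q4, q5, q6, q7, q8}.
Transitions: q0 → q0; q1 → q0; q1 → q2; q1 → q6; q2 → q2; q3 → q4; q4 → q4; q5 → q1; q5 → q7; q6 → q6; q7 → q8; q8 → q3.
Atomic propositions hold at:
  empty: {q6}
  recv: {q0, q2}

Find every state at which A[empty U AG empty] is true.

{q6}

AG empty: greatest fixpoint, start Z0 = {q6}, keep only states in Sat with every successor in Z. Already a fixed point.
Sat(AG empty) = {q6}
A[empty U AG empty]: least fixpoint, start Z0 = Sat(AG empty) = {q6}, add states in Sat(empty) with every successor in Z. Already a fixed point.
Sat(A[empty U AG empty]) = {q6}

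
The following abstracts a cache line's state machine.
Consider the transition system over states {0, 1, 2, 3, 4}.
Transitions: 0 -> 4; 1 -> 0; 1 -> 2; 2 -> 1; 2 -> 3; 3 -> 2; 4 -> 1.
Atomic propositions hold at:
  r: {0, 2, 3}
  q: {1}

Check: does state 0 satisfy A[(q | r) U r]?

Yes

Sat(q | r) = {0, 1, 2, 3}
A[(q | r) U r]: least fixpoint, start Z0 = Sat(r) = {0, 2, 3}, add states in Sat(q | r) with every successor in Z. Z1 = {0, 1, 2, 3}; fixed.
Sat(A[(q | r) U r]) = {0, 1, 2, 3}
0 ∈ Sat(A[(q | r) U r]) = {0, 1, 2, 3}, so the formula holds at 0.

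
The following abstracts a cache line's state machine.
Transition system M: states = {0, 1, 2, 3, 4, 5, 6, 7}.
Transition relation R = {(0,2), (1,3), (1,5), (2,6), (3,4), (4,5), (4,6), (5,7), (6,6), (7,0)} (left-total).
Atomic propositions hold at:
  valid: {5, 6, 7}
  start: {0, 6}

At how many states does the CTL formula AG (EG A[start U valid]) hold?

1

A[start U valid]: least fixpoint, start Z0 = Sat(valid) = {5, 6, 7}, add states in Sat(start) with every successor in Z. Already a fixed point.
Sat(A[start U valid]) = {5, 6, 7}
EG A[start U valid]: greatest fixpoint, start Z0 = {5, 6, 7}, keep only states in Sat with some successor in Z. Z1 = {5, 6}; Z2 = {6}; fixed.
Sat(EG A[start U valid]) = {6}
AG (EG A[start U valid]): greatest fixpoint, start Z0 = {6}, keep only states in Sat with every successor in Z. Already a fixed point.
Sat(AG (EG A[start U valid])) = {6}
|Sat(AG (EG A[start U valid]))| = |{6}| = 1.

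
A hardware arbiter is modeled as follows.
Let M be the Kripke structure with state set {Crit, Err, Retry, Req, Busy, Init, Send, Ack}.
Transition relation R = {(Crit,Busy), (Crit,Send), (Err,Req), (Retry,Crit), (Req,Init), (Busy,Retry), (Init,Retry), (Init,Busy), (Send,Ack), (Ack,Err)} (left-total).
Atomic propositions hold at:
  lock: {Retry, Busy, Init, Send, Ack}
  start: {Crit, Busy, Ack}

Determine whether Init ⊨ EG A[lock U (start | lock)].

Sat(start | lock) = {Crit, Retry, Busy, Init, Send, Ack}
A[lock U (start | lock)]: least fixpoint, start Z0 = Sat((start | lock)) = {Crit, Retry, Busy, Init, Send, Ack}, add states in Sat(lock) with every successor in Z. Already a fixed point.
Sat(A[lock U (start | lock)]) = {Crit, Retry, Busy, Init, Send, Ack}
EG A[lock U (start | lock)]: greatest fixpoint, start Z0 = {Crit, Retry, Busy, Init, Send, Ack}, keep only states in Sat with some successor in Z. Z1 = {Crit, Retry, Busy, Init, Send}; Z2 = {Crit, Retry, Busy, Init}; fixed.
Sat(EG A[lock U (start | lock)]) = {Crit, Retry, Busy, Init}
Init ∈ Sat(EG A[lock U (start | lock)]) = {Crit, Retry, Busy, Init}, so the formula holds at Init.

Yes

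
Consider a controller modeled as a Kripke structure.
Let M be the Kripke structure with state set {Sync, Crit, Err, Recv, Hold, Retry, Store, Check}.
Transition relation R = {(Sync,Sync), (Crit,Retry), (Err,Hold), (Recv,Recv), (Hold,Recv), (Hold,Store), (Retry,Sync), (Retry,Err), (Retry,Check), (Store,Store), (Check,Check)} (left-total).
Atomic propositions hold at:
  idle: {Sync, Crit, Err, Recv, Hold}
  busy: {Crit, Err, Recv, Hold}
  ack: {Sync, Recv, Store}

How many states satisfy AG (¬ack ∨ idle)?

3

Sat(¬ack) = {Crit, Err, Hold, Retry, Check}
Sat(¬ack ∨ idle) = {Sync, Crit, Err, Recv, Hold, Retry, Check}
AG (¬ack ∨ idle): greatest fixpoint, start Z0 = {Sync, Crit, Err, Recv, Hold, Retry, Check}, keep only states in Sat with every successor in Z. Z1 = {Sync, Crit, Err, Recv, Retry, Check}; Z2 = {Sync, Crit, Recv, Retry, Check}; Z3 = {Sync, Crit, Recv, Check}; Z4 = {Sync, Recv, Check}; fixed.
Sat(AG (¬ack ∨ idle)) = {Sync, Recv, Check}
|Sat(AG (¬ack ∨ idle))| = |{Sync, Recv, Check}| = 3.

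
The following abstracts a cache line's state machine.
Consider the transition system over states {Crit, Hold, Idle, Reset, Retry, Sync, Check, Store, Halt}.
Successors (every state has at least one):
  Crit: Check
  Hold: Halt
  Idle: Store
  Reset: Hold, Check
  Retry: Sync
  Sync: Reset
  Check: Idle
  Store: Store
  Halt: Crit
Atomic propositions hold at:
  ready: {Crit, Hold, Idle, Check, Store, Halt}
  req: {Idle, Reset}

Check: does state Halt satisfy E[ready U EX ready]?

Sat(EX ready) = {s : some successor in {Crit, Hold, Idle, Check, Store, Halt}} = {Crit, Hold, Idle, Reset, Check, Store, Halt}
E[ready U EX ready]: least fixpoint, start Z0 = Sat(EX ready) = {Crit, Hold, Idle, Reset, Check, Store, Halt}, add states in Sat(ready) with some successor in Z. Already a fixed point.
Sat(E[ready U EX ready]) = {Crit, Hold, Idle, Reset, Check, Store, Halt}
Halt ∈ Sat(E[ready U EX ready]) = {Crit, Hold, Idle, Reset, Check, Store, Halt}, so the formula holds at Halt.

Yes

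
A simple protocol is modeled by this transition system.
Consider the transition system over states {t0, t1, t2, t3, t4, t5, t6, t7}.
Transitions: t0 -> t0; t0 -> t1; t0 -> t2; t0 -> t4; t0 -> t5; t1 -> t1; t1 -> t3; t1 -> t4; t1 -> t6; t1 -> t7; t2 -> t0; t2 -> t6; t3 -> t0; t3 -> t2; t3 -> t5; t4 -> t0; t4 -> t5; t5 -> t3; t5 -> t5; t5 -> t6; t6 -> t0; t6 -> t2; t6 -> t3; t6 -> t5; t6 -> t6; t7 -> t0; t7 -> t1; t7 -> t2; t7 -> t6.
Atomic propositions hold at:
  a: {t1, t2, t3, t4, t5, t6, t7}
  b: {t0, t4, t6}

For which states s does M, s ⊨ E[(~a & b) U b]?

Sat(~a) = {t0}
Sat(~a & b) = {t0}
E[(~a & b) U b]: least fixpoint, start Z0 = Sat(b) = {t0, t4, t6}, add states in Sat(~a & b) with some successor in Z. Already a fixed point.
Sat(E[(~a & b) U b]) = {t0, t4, t6}

{t0, t4, t6}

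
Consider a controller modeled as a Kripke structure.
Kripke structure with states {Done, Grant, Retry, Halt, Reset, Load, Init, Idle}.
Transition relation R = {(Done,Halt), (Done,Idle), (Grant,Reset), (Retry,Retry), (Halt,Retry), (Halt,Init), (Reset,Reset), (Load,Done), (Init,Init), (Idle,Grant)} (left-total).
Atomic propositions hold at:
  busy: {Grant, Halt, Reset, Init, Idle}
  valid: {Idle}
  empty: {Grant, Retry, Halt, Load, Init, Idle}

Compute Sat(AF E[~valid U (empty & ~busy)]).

{Done, Retry, Halt, Load}

Sat(~valid) = {Done, Grant, Retry, Halt, Reset, Load, Init}
Sat(~busy) = {Done, Retry, Load}
Sat(empty & ~busy) = {Retry, Load}
E[~valid U (empty & ~busy)]: least fixpoint, start Z0 = Sat((empty & ~busy)) = {Retry, Load}, add states in Sat(~valid) with some successor in Z. Z1 = {Retry, Halt, Load}; Z2 = {Done, Retry, Halt, Load}; fixed.
Sat(E[~valid U (empty & ~busy)]) = {Done, Retry, Halt, Load}
AF E[~valid U (empty & ~busy)]: least fixpoint, start Z0 = {Done, Retry, Halt, Load}, add states with every successor in Z. Already a fixed point.
Sat(AF E[~valid U (empty & ~busy)]) = {Done, Retry, Halt, Load}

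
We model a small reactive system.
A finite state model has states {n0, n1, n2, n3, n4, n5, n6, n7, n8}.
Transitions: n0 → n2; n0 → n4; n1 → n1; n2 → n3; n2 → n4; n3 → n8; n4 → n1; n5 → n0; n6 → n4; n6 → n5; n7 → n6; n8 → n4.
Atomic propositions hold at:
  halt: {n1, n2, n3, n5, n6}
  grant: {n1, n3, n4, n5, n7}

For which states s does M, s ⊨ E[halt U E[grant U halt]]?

E[grant U halt]: least fixpoint, start Z0 = Sat(halt) = {n1, n2, n3, n5, n6}, add states in Sat(grant) with some successor in Z. Z1 = {n1, n2, n3, n4, n5, n6, n7}; fixed.
Sat(E[grant U halt]) = {n1, n2, n3, n4, n5, n6, n7}
E[halt U E[grant U halt]]: least fixpoint, start Z0 = Sat(E[grant U halt]) = {n1, n2, n3, n4, n5, n6, n7}, add states in Sat(halt) with some successor in Z. Already a fixed point.
Sat(E[halt U E[grant U halt]]) = {n1, n2, n3, n4, n5, n6, n7}

{n1, n2, n3, n4, n5, n6, n7}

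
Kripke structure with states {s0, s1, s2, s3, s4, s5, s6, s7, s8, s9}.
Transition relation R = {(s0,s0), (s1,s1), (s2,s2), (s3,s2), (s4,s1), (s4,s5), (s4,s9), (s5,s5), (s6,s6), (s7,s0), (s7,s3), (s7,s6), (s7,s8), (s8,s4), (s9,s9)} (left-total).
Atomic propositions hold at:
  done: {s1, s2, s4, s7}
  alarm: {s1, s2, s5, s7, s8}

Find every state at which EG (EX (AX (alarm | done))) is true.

{s1, s2, s3, s4, s5, s7}

Sat(alarm | done) = {s1, s2, s4, s5, s7, s8}
Sat(AX (alarm | done)) = {s : every successor in {s1, s2, s4, s5, s7, s8}} = {s1, s2, s3, s5, s8}
Sat(EX (AX (alarm | done))) = {s : some successor in {s1, s2, s3, s5, s8}} = {s1, s2, s3, s4, s5, s7}
EG (EX (AX (alarm | done))): greatest fixpoint, start Z0 = {s1, s2, s3, s4, s5, s7}, keep only states in Sat with some successor in Z. Already a fixed point.
Sat(EG (EX (AX (alarm | done)))) = {s1, s2, s3, s4, s5, s7}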